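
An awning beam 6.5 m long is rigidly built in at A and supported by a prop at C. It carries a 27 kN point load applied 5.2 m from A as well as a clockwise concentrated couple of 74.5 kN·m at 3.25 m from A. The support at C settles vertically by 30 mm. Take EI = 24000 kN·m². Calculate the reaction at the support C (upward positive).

R_C = 24.04 kN

Remove the prop at C; the released (primary) structure is a cantilever built in at A.
Downward deflection at the released point C due to the loads:
  point load 27 at a = 5.2: Pa²(3L − a)/(6EI) = 1740/EI
  clockwise couple 74.5 at a = 3.25: M₀a(2L − a)/(2EI) = 1180/EI
  δ_0 = 2920/EI
Flexibility coefficient — unit upward force at C: δ_{CC} = L³/(3EI) = 91.54/EI.
With EI = 24000 kN·m²: δ_0 = 0.12168 m and δ_{CC} = 0.003814 m/kN.
Compatibility — the beam at C must follow the support down by 0.03 m: δ_0 − R_C·δ_{CC} = 0.03, so R_C = (0.12168 − 0.03)/0.003814 = 24.04 kN.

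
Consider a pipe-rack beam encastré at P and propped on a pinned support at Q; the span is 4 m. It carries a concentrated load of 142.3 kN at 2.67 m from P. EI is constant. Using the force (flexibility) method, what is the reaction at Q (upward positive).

R_Q = 73.94 kN

Choose R_Q as the redundant. The primary structure is the cantilever fixed at P.
Free-end deflection of the primary structure under the applied loading (downward +):
  point load 142.3 at a = 2.67: Pa²(3L − a)/(6EI) = 1577/EI
Flexibility coefficient — unit upward force at Q: δ_{QQ} = L³/(3EI) = 21.33/EI.
The prop prevents deflection at Q: R_Q = δ_0/δ_{QQ} = 1577/21.33 = 73.94 kN.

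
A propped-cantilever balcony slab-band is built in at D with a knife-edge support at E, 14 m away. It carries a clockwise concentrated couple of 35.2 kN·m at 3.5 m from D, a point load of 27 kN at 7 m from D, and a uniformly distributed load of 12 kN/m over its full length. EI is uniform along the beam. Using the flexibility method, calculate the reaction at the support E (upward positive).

Remove the prop at E; the released (primary) structure is a cantilever built in at D.
Deflection at E on the released cantilever, summing each load's contribution:
  clockwise couple 35.2 at a = 3.5: M₀a(2L − a)/(2EI) = 1509/EI
  point load 27 at a = 7: Pa²(3L − a)/(6EI) = 7718/EI
  UDL 12: wL⁴/(8EI) = 57624/EI
  δ_0 = 66851/EI
Flexibility coefficient — unit upward force at E: δ_{EE} = L³/(3EI) = 914.7/EI.
Compatibility at E: δ_0 − R_E·δ_{EE} = 0, so R_E = 66851/914.7 = 73.09 kN.

R_E = 73.09 kN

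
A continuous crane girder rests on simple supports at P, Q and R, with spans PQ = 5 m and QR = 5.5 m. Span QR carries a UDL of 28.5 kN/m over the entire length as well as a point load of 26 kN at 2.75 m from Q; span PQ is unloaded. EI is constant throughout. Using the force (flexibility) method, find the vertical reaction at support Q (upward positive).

R_Q = 118.3 kN

Take M_Q as the redundant. Released structure: two simple spans PQ and QR with a hinge at Q.
Discontinuity in slope at Q on the released structure — sum the simple-span end rotations:
  span QR: UDL 28.5: wL³/(24EI) = 197.6/EI
  span QR: point load 26 at a = 2.75: Pab(L + b)/(6LEI) = 49.16/EI
  relative rotation θ_0 = (0 + 246.7)/EI = 246.7/EI
A unit hogging moment at Q produces rotation L₁/(3EI) + L₂/(3EI) = 3.5/EI.
Slope continuity at Q: θ_0 = M_Q·3.5/EI, so M_Q = 246.7/3.5 = 70.49 kN·m (hogging).
Span PQ, ΣM about P with M_Q applied at Q: R_Q^{PQ}·5 = 0 + 70.49, so R_Q^{PQ} = 14.1 kN and R_P = 0 − 14.1 = -14.1 kN.
Span QR, ΣM about R: R_Q^{QR}·5.5 = 502.6 + 70.49, so R_Q^{QR} = 104.2 kN and R_R = 182.8 − 104.2 = 78.56 kN.
R_Q = 14.1 + 104.2 = 118.3 kN.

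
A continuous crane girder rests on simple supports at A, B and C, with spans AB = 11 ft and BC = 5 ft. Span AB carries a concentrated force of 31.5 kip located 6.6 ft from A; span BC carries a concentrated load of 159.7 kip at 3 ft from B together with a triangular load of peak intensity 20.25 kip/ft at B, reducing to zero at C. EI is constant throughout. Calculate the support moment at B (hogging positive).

M_B = 98.21 kip·ft

Insert a hinge at B; M_B is the redundant, and each span becomes simply supported.
Discontinuity in slope at B on the released structure — sum the simple-span end rotations:
  span AB: point load 31.5 at a = 6.6: Pab(L + a)/(6LEI) = 243.9/EI
  span BC: point load 159.7 at a = 3: Pab(L + b)/(6LEI) = 223.6/EI
  span BC: triangular load, peak 20.25: w₀L³/(45EI) = 56.25/EI
  relative rotation θ_0 = (243.9 + 279.8)/EI = 523.8/EI
A unit hogging moment at B produces rotation L₁/(3EI) + L₂/(3EI) = 5.333/EI.
Compatibility: M_B·(L₁+L₂)/(3EI) = θ_0, giving M_B = 98.21 kip·ft (hogging).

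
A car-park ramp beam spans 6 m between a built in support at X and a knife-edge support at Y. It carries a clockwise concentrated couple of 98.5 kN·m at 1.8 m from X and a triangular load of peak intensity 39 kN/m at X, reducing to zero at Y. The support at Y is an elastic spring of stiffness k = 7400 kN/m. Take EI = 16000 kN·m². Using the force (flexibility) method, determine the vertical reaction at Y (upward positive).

R_Y = 34.91 kN

Release the roller at Y. Primary structure: cantilever fixed at X.
Free-end deflection of the primary structure under the applied loading (downward +):
  clockwise couple 98.5 at a = 1.8: M₀a(2L − a)/(2EI) = 904.2/EI
  triangular load, peak 39 at the fixed end: w₀L⁴/(30EI) = 1685/EI
  δ_0 = 2589/EI
Tip deflection under a unit load at Y: L³/(3EI) = 72/EI.
With EI = 16000 kN·m²: δ_0 = 0.16181 m and δ_{YY} = 0.0045 m/kN.
Compatibility — the spring shortens by R_Y/k under the reaction it provides: δ_0 − R_Y·δ_{YY} = R_Y/k. With 1/k = 0.000135 m/kN, R_Y = δ_0 / (δ_{YY} + 1/k) = 0.16181 / (0.0045 + 0.000135) = 34.91 kN.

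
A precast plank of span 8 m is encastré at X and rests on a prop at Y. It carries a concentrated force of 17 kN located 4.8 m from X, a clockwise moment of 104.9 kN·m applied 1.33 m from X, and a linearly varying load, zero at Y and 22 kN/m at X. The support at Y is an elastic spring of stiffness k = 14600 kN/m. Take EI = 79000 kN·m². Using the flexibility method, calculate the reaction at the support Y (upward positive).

Remove the prop at Y; the released (primary) structure is a cantilever built in at X.
Deflection at Y on the released cantilever, summing each load's contribution:
  point load 17 at a = 4.8: Pa²(3L − a)/(6EI) = 1253/EI
  clockwise couple 104.9 at a = 1.33: M₀a(2L − a)/(2EI) = 1023/EI
  triangular load, peak 22 at the fixed end: w₀L⁴/(30EI) = 3004/EI
  δ_0 = 5280/EI
Tip deflection under a unit load at Y: L³/(3EI) = 170.7/EI.
With EI = 79000 kN·m²: δ_0 = 0.066841 m and δ_{YY} = 0.00216 m/kN.
Compatibility — the spring shortens by R_Y/k under the reaction it provides: δ_0 − R_Y·δ_{YY} = R_Y/k. With 1/k = 0.000068 m/kN, R_Y = δ_0 / (δ_{YY} + 1/k) = 0.066841 / (0.00216 + 0.000068) = 29.99 kN.

R_Y = 29.99 kN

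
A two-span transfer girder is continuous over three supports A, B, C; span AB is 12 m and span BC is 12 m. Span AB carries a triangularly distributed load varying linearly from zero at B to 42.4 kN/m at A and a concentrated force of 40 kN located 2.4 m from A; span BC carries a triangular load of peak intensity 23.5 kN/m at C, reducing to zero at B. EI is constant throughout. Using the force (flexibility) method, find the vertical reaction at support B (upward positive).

Insert a hinge at B; M_B is the redundant, and each span becomes simply supported.
Discontinuity in slope at B on the released structure — sum the simple-span end rotations:
  span AB: triangular load, peak 42.4: 7w₀L³/(360EI) = 1425/EI
  span AB: point load 40 at a = 2.4: Pab(L + a)/(6LEI) = 184.3/EI
  span BC: triangular load, peak 23.5: 7w₀L³/(360EI) = 789.6/EI
  relative rotation θ_0 = (1609 + 789.6)/EI = 2399/EI
A unit hogging moment at B produces rotation L₁/(3EI) + L₂/(3EI) = 8/EI.
Slope continuity at B: θ_0 = M_B·8/EI, so M_B = 2399/8 = 299.8 kN·m (hogging).
Span AB, ΣM about A with M_B applied at B: R_B^{AB}·12 = 1114 + 299.8, so R_B^{AB} = 117.8 kN and R_A = 294.4 − 117.8 = 176.6 kN.
Span BC, ΣM about C: R_B^{BC}·12 = 564 + 299.8, so R_B^{BC} = 71.98 kN and R_C = 141 − 71.98 = 69.02 kN.
R_B = 117.8 + 71.98 = 189.8 kN.

R_B = 189.8 kN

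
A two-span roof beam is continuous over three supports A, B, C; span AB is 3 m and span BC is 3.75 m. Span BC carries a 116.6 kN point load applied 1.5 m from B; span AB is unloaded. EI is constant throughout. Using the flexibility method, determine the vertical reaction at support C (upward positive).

Release continuity at B by inserting a hinge; the redundant is the internal moment M_B. The primary structure is two simply-supported spans AB and BC.
End slopes at the hinge B, treating each span as simply supported:
  span BC: point load 116.6 at a = 1.5: Pab(L + b)/(6LEI) = 104.9/EI
  relative rotation θ_0 = (0 + 104.9)/EI = 104.9/EI
A unit hogging moment at B produces rotation L₁/(3EI) + L₂/(3EI) = 2.25/EI.
Compatibility: M_B·(L₁+L₂)/(3EI) = θ_0, giving M_B = 46.64 kN·m (hogging).
Span BC, ΣM about C: R_B^{BC}·3.75 = 262.4 + 46.64, so R_B^{BC} = 82.4 kN and R_C = 116.6 − 82.4 = 34.2 kN.

R_C = 34.2 kN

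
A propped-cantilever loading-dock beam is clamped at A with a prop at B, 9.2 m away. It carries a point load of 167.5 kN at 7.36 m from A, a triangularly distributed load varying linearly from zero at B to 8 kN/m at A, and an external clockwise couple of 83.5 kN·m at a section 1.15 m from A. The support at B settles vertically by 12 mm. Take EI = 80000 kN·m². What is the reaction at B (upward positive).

Choose R_B as the redundant. The primary structure is the cantilever fixed at A.
Deflection at B on the released cantilever, summing each load's contribution:
  point load 167.5 at a = 7.36: Pa²(3L − a)/(6EI) = 30608/EI
  triangular load, peak 8 at the fixed end: w₀L⁴/(30EI) = 1910/EI
  clockwise couple 83.5 at a = 1.15: M₀a(2L − a)/(2EI) = 828.2/EI
  δ_0 = 33346/EI
Tip deflection under a unit load at B: L³/(3EI) = 259.6/EI.
With EI = 80000 kN·m²: δ_0 = 0.41683 m and δ_{BB} = 0.003245 m/kN.
Compatibility — the beam at B must follow the support down by 0.012 m: δ_0 − R_B·δ_{BB} = 0.012, so R_B = (0.41683 − 0.012)/0.003245 = 124.8 kN.

R_B = 124.8 kN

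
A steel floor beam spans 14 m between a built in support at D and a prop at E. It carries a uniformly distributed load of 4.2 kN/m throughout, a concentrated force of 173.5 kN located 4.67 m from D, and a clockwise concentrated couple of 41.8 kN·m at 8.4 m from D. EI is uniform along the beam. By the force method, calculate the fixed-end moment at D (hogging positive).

Take the reaction at E as the redundant and release it; the primary structure is a cantilever fixed at D.
Free-end deflection of the primary structure under the applied loading (downward +):
  UDL 4.2: wL⁴/(8EI) = 20168/EI
  point load 173.5 at a = 4.67: Pa²(3L − a)/(6EI) = 23542/EI
  clockwise couple 41.8 at a = 8.4: M₀a(2L − a)/(2EI) = 3441/EI
  δ_0 = 47151/EI
Flexibility coefficient — unit upward force at E: δ_{EE} = L³/(3EI) = 914.7/EI.
The prop prevents deflection at E: R_E = δ_0/δ_{EE} = 47151/914.7 = 51.55 kN.
Moment equilibrium about D: M_D = Σ(load moments about D) − R_E·L = 1264 − 51.55×14 = 541.9 kN·m.

M_D = 541.9 kN·m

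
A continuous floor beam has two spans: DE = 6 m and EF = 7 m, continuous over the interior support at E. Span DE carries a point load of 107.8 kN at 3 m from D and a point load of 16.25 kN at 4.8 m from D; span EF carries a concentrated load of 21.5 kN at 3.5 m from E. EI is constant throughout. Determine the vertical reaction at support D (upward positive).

R_D = 44.21 kN

Take M_E as the redundant. Released structure: two simple spans DE and EF with a hinge at E.
End slopes at the hinge E, treating each span as simply supported:
  span DE: point load 107.8 at a = 3: Pab(L + a)/(6LEI) = 242.6/EI
  span DE: point load 16.25 at a = 4.8: Pab(L + a)/(6LEI) = 28.08/EI
  span EF: point load 21.5 at a = 3.5: Pab(L + b)/(6LEI) = 65.84/EI
  relative rotation θ_0 = (270.6 + 65.84)/EI = 336.5/EI
A unit hogging moment at E produces rotation L₁/(3EI) + L₂/(3EI) = 4.333/EI.
Compatibility: M_E·(L₁+L₂)/(3EI) = θ_0, giving M_E = 77.65 kN·m (hogging).
Span DE, ΣM about D with M_E applied at E: R_E^{DE}·6 = 401.4 + 77.65, so R_E^{DE} = 79.84 kN and R_D = 124 − 79.84 = 44.21 kN.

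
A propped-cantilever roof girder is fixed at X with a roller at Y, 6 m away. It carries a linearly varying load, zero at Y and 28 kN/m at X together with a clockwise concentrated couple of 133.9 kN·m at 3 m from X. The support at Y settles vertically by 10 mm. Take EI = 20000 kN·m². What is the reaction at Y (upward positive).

R_Y = 39.13 kN

Remove the prop at Y; the released (primary) structure is a cantilever built in at X.
Free-end deflection of the primary structure under the applied loading (downward +):
  triangular load, peak 28 at the fixed end: w₀L⁴/(30EI) = 1210/EI
  clockwise couple 133.9 at a = 3: M₀a(2L − a)/(2EI) = 1808/EI
  δ_0 = 3017/EI
Flexibility coefficient — unit upward force at Y: δ_{YY} = L³/(3EI) = 72/EI.
With EI = 20000 kN·m²: δ_0 = 0.15086 m and δ_{YY} = 0.0036 m/kN.
Compatibility — the beam at Y must follow the support down by 0.01 m: δ_0 − R_Y·δ_{YY} = 0.01, so R_Y = (0.15086 − 0.01)/0.0036 = 39.13 kN.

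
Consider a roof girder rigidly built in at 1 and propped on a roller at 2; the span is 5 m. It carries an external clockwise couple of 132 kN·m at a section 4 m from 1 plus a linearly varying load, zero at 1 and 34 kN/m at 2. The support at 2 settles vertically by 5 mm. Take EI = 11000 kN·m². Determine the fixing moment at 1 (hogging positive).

M_1 = -1.897 kN·m

Choose R_2 as the redundant. The primary structure is the cantilever fixed at 1.
Primary-structure tip deflection at 2 by superposition:
  clockwise couple 132 at a = 4: M₀a(2L − a)/(2EI) = 1584/EI
  triangular load, peak 34 at the free end: 11w₀L⁴/(120EI) = 1948/EI
  δ_0 = 3532/EI
Tip deflection under a unit load at 2: L³/(3EI) = 41.67/EI.
With EI = 11000 kN·m²: δ_0 = 0.32108 m and δ_{22} = 0.003788 m/kN.
Compatibility — the beam at 2 must follow the support down by 0.005 m: δ_0 − R_2·δ_{22} = 0.005, so R_2 = (0.32108 − 0.005)/0.003788 = 83.45 kN.
Moment equilibrium about 1: M_1 = Σ(load moments about 1) − R_2·L = 415.3 − 83.45×5 = -1.897 kN·m.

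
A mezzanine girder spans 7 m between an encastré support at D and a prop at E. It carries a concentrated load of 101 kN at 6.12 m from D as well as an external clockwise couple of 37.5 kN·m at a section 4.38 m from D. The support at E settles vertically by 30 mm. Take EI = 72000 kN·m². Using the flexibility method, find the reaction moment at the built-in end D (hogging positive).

Choose R_E as the redundant. The primary structure is the cantilever fixed at D.
Downward deflection at the released point E due to the loads:
  point load 101 at a = 6.12: Pa²(3L − a)/(6EI) = 9382/EI
  clockwise couple 37.5 at a = 4.38: M₀a(2L − a)/(2EI) = 790/EI
  δ_0 = 10172/EI
Flexibility coefficient — unit upward force at E: δ_{EE} = L³/(3EI) = 114.3/EI.
With EI = 72000 kN·m²: δ_0 = 0.14127 m and δ_{EE} = 0.001588 m/kN.
Compatibility — the beam at E must follow the support down by 0.03 m: δ_0 − R_E·δ_{EE} = 0.03, so R_E = (0.14127 − 0.03)/0.001588 = 70.07 kN.
Moment equilibrium about D: M_D = Σ(load moments about D) − R_E·L = 655.6 − 70.07×7 = 165.1 kN·m.

M_D = 165.1 kN·m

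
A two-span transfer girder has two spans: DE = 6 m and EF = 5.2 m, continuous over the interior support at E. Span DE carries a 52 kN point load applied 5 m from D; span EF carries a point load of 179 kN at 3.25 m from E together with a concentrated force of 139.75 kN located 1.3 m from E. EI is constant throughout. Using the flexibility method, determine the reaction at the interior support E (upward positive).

Take M_E as the redundant. Released structure: two simple spans DE and EF with a hinge at E.
Rotations at E on the released spans (each span's end-slope, ×1/EI):
  span DE: point load 52 at a = 5: Pab(L + a)/(6LEI) = 79.44/EI
  span EF: point load 179 at a = 3.25: Pab(L + b)/(6LEI) = 260/EI
  span EF: point load 139.75 at a = 1.3: Pab(L + b)/(6LEI) = 206.7/EI
  relative rotation θ_0 = (79.44 + 466.6)/EI = 546.1/EI
A unit hogging moment at E produces rotation L₁/(3EI) + L₂/(3EI) = 3.733/EI.
Compatibility: M_E·(L₁+L₂)/(3EI) = θ_0, giving M_E = 146.3 kN·m (hogging).
Span DE, ΣM about D with M_E applied at E: R_E^{DE}·6 = 260 + 146.3, so R_E^{DE} = 67.71 kN and R_D = 52 − 67.71 = -15.71 kN.
Span EF, ΣM about F: R_E^{EF}·5.2 = 894.1 + 146.3, so R_E^{EF} = 200.1 kN and R_F = 318.8 − 200.1 = 118.7 kN.
R_E = 67.71 + 200.1 = 267.8 kN.

R_E = 267.8 kN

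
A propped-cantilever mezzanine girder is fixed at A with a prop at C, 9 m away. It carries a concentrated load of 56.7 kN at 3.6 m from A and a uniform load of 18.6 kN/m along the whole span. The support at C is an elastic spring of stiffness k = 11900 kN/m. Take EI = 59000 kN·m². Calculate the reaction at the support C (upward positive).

R_C = 73.08 kN

Choose R_C as the redundant. The primary structure is the cantilever fixed at A.
Downward deflection at the released point C due to the loads:
  point load 56.7 at a = 3.6: Pa²(3L − a)/(6EI) = 2866/EI
  UDL 18.6: wL⁴/(8EI) = 15254/EI
  δ_0 = 18120/EI
Tip deflection under a unit load at C: L³/(3EI) = 243/EI.
With EI = 59000 kN·m²: δ_0 = 0.30712 m and δ_{CC} = 0.004119 m/kN.
Compatibility — the spring shortens by R_C/k under the reaction it provides: δ_0 − R_C·δ_{CC} = R_C/k. With 1/k = 0.000084 m/kN, R_C = δ_0 / (δ_{CC} + 1/k) = 0.30712 / (0.004119 + 0.000084) = 73.08 kN.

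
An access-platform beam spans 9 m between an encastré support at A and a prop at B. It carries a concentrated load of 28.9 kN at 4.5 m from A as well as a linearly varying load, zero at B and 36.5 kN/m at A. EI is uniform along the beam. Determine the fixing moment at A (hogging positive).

Choose R_B as the redundant. The primary structure is the cantilever fixed at A.
Deflection at B on the released cantilever, summing each load's contribution:
  point load 28.9 at a = 4.5: Pa²(3L − a)/(6EI) = 2195/EI
  triangular load, peak 36.5 at the fixed end: w₀L⁴/(30EI) = 7983/EI
  δ_0 = 10177/EI
Tip deflection under a unit load at B: L³/(3EI) = 243/EI.
The prop prevents deflection at B: R_B = δ_0/δ_{BB} = 10177/243 = 41.88 kN.
Moment equilibrium about A: M_A = Σ(load moments about A) − R_B·L = 622.8 − 41.88×9 = 245.9 kN·m.

M_A = 245.9 kN·m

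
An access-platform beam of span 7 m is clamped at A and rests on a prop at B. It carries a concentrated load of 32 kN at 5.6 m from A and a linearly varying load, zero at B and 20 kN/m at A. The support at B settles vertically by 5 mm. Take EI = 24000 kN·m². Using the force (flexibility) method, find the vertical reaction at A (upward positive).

R_A = 66.52 kN

Release the roller at B. Primary structure: cantilever fixed at A.
Downward deflection at the released point B due to the loads:
  point load 32 at a = 5.6: Pa²(3L − a)/(6EI) = 2576/EI
  triangular load, peak 20 at the fixed end: w₀L⁴/(30EI) = 1601/EI
  δ_0 = 4176/EI
Flexibility coefficient — unit upward force at B: δ_{BB} = L³/(3EI) = 114.3/EI.
With EI = 24000 kN·m²: δ_0 = 0.17402 m and δ_{BB} = 0.004764 m/kN.
Compatibility — the beam at B must follow the support down by 0.005 m: δ_0 − R_B·δ_{BB} = 0.005, so R_B = (0.17402 − 0.005)/0.004764 = 35.48 kN.
Vertical equilibrium: R_A = ΣP − R_B = 102 − 35.48 = 66.52 kN.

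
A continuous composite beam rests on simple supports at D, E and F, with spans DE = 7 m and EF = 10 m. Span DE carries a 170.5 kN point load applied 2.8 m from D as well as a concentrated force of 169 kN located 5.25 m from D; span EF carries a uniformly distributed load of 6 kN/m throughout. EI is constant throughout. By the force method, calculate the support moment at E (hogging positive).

M_E = 206.6 kN·m

Take M_E as the redundant. Released structure: two simple spans DE and EF with a hinge at E.
Discontinuity in slope at E on the released structure — sum the simple-span end rotations:
  span DE: point load 170.5 at a = 2.8: Pab(L + a)/(6LEI) = 467.9/EI
  span DE: point load 169 at a = 5.25: Pab(L + a)/(6LEI) = 452.9/EI
  span EF: UDL 6: wL³/(24EI) = 250/EI
  relative rotation θ_0 = (920.7 + 250)/EI = 1171/EI
A unit hogging moment at E produces rotation L₁/(3EI) + L₂/(3EI) = 5.667/EI.
Slope continuity at E: θ_0 = M_E·5.667/EI, so M_E = 1171/5.667 = 206.6 kN·m (hogging).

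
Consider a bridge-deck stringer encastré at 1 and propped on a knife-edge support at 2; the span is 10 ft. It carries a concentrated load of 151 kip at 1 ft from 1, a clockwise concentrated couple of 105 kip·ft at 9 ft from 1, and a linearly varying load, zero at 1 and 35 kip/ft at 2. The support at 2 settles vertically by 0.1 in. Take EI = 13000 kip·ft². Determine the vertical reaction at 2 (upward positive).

Remove the prop at 2; the released (primary) structure is a cantilever built in at 1.
Primary-structure tip deflection at 2 by superposition:
  point load 151 at a = 1: Pa²(3L − a)/(6EI) = 729.8/EI
  clockwise couple 105 at a = 9: M₀a(2L − a)/(2EI) = 5198/EI
  triangular load, peak 35 at the free end: 11w₀L⁴/(120EI) = 32083/EI
  δ_0 = 38011/EI
Flexibility coefficient — unit upward force at 2: δ_{22} = L³/(3EI) = 333.3/EI.
With EI = 13000 kip·ft²: δ_0 = 2.9239 ft and δ_{22} = 0.025641 ft/kip.
Compatibility — the beam at 2 must follow the support down by 0.008333 ft: δ_0 − R_2·δ_{22} = 0.008333, so R_2 = (2.9239 − 0.008333)/0.025641 = 113.7 kip.

R_2 = 113.7 kip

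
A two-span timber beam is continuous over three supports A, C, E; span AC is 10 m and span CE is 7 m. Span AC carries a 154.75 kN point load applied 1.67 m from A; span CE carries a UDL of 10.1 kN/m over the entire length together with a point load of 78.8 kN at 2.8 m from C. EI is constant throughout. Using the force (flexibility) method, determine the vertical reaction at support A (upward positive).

Take M_C as the redundant. Released structure: two simple spans AC and CE with a hinge at C.
End slopes at the hinge C, treating each span as simply supported:
  span AC: point load 154.75 at a = 1.67: Pab(L + a)/(6LEI) = 418.7/EI
  span CE: UDL 10.1: wL³/(24EI) = 144.3/EI
  span CE: point load 78.8 at a = 2.8: Pab(L + b)/(6LEI) = 247.1/EI
  relative rotation θ_0 = (418.7 + 391.5)/EI = 810.2/EI
A unit hogging moment at C produces rotation L₁/(3EI) + L₂/(3EI) = 5.667/EI.
Compatibility: M_C·(L₁+L₂)/(3EI) = θ_0, giving M_C = 143 kN·m (hogging).
Span AC, ΣM about A with M_C applied at C: R_C^{AC}·10 = 258.4 + 143, so R_C^{AC} = 40.14 kN and R_A = 154.8 − 40.14 = 114.6 kN.

R_A = 114.6 kN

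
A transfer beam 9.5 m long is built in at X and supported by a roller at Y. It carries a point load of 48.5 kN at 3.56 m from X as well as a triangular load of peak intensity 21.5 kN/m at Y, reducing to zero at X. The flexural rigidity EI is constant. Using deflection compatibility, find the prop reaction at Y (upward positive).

Release the roller at Y. Primary structure: cantilever fixed at X.
Free-end deflection of the primary structure under the applied loading (downward +):
  point load 48.5 at a = 3.56: Pa²(3L − a)/(6EI) = 2555/EI
  triangular load, peak 21.5 at the free end: 11w₀L⁴/(120EI) = 16053/EI
  δ_0 = 18608/EI
Flexibility coefficient — unit upward force at Y: δ_{YY} = L³/(3EI) = 285.8/EI.
Compatibility at Y: δ_0 − R_Y·δ_{YY} = 0, so R_Y = 18608/285.8 = 65.11 kN.

R_Y = 65.11 kN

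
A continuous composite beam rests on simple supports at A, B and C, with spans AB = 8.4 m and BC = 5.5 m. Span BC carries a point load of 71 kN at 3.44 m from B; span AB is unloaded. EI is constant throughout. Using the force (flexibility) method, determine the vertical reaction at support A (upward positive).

Insert a hinge at B; M_B is the redundant, and each span becomes simply supported.
Discontinuity in slope at B on the released structure — sum the simple-span end rotations:
  span BC: point load 71 at a = 3.44: Pab(L + b)/(6LEI) = 115.3/EI
  relative rotation θ_0 = (0 + 115.3)/EI = 115.3/EI
A unit hogging moment at B produces rotation L₁/(3EI) + L₂/(3EI) = 4.633/EI.
Slope continuity at B: θ_0 = M_B·4.633/EI, so M_B = 115.3/4.633 = 24.88 kN·m (hogging).
Span AB, ΣM about A with M_B applied at B: R_B^{AB}·8.4 = 0 + 24.88, so R_B^{AB} = 2.962 kN and R_A = 0 − 2.962 = -2.962 kN.

R_A = -2.962 kN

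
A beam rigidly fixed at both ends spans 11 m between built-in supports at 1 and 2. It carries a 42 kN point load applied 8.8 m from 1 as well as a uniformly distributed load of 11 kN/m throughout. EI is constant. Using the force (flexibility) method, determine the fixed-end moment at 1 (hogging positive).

Release both end moments; the primary structure is a simply-supported span 12 with redundants M_1 and M_2.
On the primary (simply-supported) span, the end slopes from the loading are:
  at 1: point load 42 at a = 8.8: Pab(L + b)/(6LEI) = 162.6/EI
  at 2: point load 42 at a = 8.8: Pab(L + a)/(6LEI) = 243.9/EI
  at 1: UDL 11: wL³/(24EI) = 610/EI
  at 2: UDL 11: wL³/(24EI) = 610/EI
  θ_10 = 772.7/EI,  θ_20 = 854/EI
Flexibility coefficients: a unit moment at one end gives L/(3EI) there and L/(6EI) at the far end, so f₁₁ = f₂₂ = 3.667/EI and f₁₂ = f₂₁ = 1.833/EI.
Compatibility — zero rotation at each built-in end:
  3.667 M_1 + 1.833 M_2 = 772.7
  1.833 M_1 + 3.667 M_2 = 854
Solving the pair gives M_1 = 125.7 kN·m and M_2 = 170.1 kN·m (hogging).

M_1 = 125.7 kN·m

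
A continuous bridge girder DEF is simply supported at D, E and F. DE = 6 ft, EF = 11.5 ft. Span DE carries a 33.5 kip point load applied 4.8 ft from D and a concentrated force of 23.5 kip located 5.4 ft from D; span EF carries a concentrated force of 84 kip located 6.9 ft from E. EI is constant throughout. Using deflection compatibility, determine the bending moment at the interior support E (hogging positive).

Insert a hinge at E; M_E is the redundant, and each span becomes simply supported.
End slopes at the hinge E, treating each span as simply supported:
  span DE: point load 33.5 at a = 4.8: Pab(L + a)/(6LEI) = 57.89/EI
  span DE: point load 23.5 at a = 5.4: Pab(L + a)/(6LEI) = 24.11/EI
  span EF: point load 84 at a = 6.9: Pab(L + b)/(6LEI) = 622.1/EI
  relative rotation θ_0 = (82 + 622.1)/EI = 704.1/EI
A unit hogging moment at E produces rotation L₁/(3EI) + L₂/(3EI) = 5.833/EI.
Compatibility: M_E·(L₁+L₂)/(3EI) = θ_0, giving M_E = 120.7 kip·ft (hogging).

M_E = 120.7 kip·ft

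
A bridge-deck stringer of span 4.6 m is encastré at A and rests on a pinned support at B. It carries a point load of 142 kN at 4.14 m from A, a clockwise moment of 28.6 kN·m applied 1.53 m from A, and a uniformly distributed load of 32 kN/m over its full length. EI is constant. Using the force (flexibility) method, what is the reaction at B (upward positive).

R_B = 181.1 kN

Take the reaction at B as the redundant and release it; the primary structure is a cantilever fixed at A.
Downward deflection at the released point B due to the loads:
  point load 142 at a = 4.14: Pa²(3L − a)/(6EI) = 3918/EI
  clockwise couple 28.6 at a = 1.53: M₀a(2L − a)/(2EI) = 167.8/EI
  UDL 32: wL⁴/(8EI) = 1791/EI
  δ_0 = 5877/EI
Tip deflection under a unit load at B: L³/(3EI) = 32.45/EI.
The prop prevents deflection at B: R_B = δ_0/δ_{BB} = 5877/32.45 = 181.1 kN.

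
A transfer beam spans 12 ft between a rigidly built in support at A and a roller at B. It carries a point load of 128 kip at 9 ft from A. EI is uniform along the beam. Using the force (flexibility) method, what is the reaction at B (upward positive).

R_B = 81 kip

Take the reaction at B as the redundant and release it; the primary structure is a cantilever fixed at A.
Deflection at B on the released cantilever, summing each load's contribution:
  point load 128 at a = 9: Pa²(3L − a)/(6EI) = 46656/EI
Flexibility coefficient — unit upward force at B: δ_{BB} = L³/(3EI) = 576/EI.
Compatibility at B: δ_0 − R_B·δ_{BB} = 0, so R_B = 46656/576 = 81 kip.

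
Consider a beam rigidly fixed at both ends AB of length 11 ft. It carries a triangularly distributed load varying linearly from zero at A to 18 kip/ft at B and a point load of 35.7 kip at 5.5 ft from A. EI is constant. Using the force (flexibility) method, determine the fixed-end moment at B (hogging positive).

M_B = 158 kip·ft

Take the two fixed-end moments M_A, M_B as redundants; the released structure is the simple span AB.
End rotations of the released simple span under the applied load (×1/EI):
  at A: triangular load, peak 18: 7w₀L³/(360EI) = 465.9/EI
  at B: triangular load, peak 18: w₀L³/(45EI) = 532.4/EI
  at A: point load 35.7 at a = 5.5: Pab(L + b)/(6LEI) = 270/EI
  at B: point load 35.7 at a = 5.5: Pab(L + a)/(6LEI) = 270/EI
  θ_A0 = 735.8/EI,  θ_B0 = 802.4/EI
Flexibility coefficients: a unit moment at one end gives L/(3EI) there and L/(6EI) at the far end, so f₁₁ = f₂₂ = 3.667/EI and f₁₂ = f₂₁ = 1.833/EI.
Compatibility — zero rotation at each built-in end:
  3.667 M_A + 1.833 M_B = 735.8
  1.833 M_A + 3.667 M_B = 802.4
Solving the pair gives M_A = 121.7 kip·ft and M_B = 158 kip·ft (hogging).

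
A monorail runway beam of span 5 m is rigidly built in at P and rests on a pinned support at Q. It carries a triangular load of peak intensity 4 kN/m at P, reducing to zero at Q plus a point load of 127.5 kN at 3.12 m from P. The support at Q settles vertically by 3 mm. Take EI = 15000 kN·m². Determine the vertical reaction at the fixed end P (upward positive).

Remove the prop at Q; the released (primary) structure is a cantilever built in at P.
Primary-structure tip deflection at Q by superposition:
  triangular load, peak 4 at the fixed end: w₀L⁴/(30EI) = 83.33/EI
  point load 127.5 at a = 3.12: Pa²(3L − a)/(6EI) = 2457/EI
  δ_0 = 2541/EI
Tip deflection under a unit load at Q: L³/(3EI) = 41.67/EI.
With EI = 15000 kN·m²: δ_0 = 0.16939 m and δ_{QQ} = 0.002778 m/kN.
Compatibility — the beam at Q must follow the support down by 0.003 m: δ_0 − R_Q·δ_{QQ} = 0.003, so R_Q = (0.16939 − 0.003)/0.002778 = 59.9 kN.
Vertical equilibrium: R_P = ΣP − R_Q = 137.5 − 59.9 = 77.6 kN.

R_P = 77.6 kN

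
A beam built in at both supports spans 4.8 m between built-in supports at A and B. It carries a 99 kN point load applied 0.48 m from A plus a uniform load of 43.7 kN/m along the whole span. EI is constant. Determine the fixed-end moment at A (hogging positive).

M_A = 122.4 kN·m

Release both end moments; the primary structure is a simply-supported span AB with redundants M_A and M_B.
Simple-span end rotations at A and B under the given loads:
  at A: point load 99 at a = 0.48: Pab(L + b)/(6LEI) = 65.01/EI
  at B: point load 99 at a = 0.48: Pab(L + a)/(6LEI) = 37.64/EI
  at A: UDL 43.7: wL³/(24EI) = 201.4/EI
  at B: UDL 43.7: wL³/(24EI) = 201.4/EI
  θ_A0 = 266.4/EI,  θ_B0 = 239/EI
Flexibility coefficients: a unit moment at one end gives L/(3EI) there and L/(6EI) at the far end, so f₁₁ = f₂₂ = 1.6/EI and f₁₂ = f₂₁ = 0.8/EI.
Compatibility — zero rotation at each built-in end:
  1.6 M_A + 0.8 M_B = 266.4
  0.8 M_A + 1.6 M_B = 239
Solving the pair gives M_A = 122.4 kN·m and M_B = 88.18 kN·m (hogging).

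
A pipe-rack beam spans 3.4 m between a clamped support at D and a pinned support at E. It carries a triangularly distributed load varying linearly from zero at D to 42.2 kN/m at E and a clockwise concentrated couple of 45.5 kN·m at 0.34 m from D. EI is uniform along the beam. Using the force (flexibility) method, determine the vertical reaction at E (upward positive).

Choose R_E as the redundant. The primary structure is the cantilever fixed at D.
Free-end deflection of the primary structure under the applied loading (downward +):
  triangular load, peak 42.2 at the free end: 11w₀L⁴/(120EI) = 516.9/EI
  clockwise couple 45.5 at a = 0.34: M₀a(2L − a)/(2EI) = 49.97/EI
  δ_0 = 566.9/EI
Flexibility coefficient — unit upward force at E: δ_{EE} = L³/(3EI) = 13.1/EI.
The prop prevents deflection at E: R_E = δ_0/δ_{EE} = 566.9/13.1 = 43.27 kN.

R_E = 43.27 kN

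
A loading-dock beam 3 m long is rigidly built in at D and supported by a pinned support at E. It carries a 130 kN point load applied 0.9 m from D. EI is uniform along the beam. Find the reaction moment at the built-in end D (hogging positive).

M_D = 69.61 kN·m

Choose R_E as the redundant. The primary structure is the cantilever fixed at D.
Deflection at E on the released cantilever, summing each load's contribution:
  point load 130 at a = 0.9: Pa²(3L − a)/(6EI) = 142.2/EI
Tip deflection under a unit load at E: L³/(3EI) = 9/EI.
Compatibility at E: δ_0 − R_E·δ_{EE} = 0, so R_E = 142.2/9 = 15.79 kN.
Moment equilibrium about D: M_D = Σ(load moments about D) − R_E·L = 117 − 15.79×3 = 69.61 kN·m.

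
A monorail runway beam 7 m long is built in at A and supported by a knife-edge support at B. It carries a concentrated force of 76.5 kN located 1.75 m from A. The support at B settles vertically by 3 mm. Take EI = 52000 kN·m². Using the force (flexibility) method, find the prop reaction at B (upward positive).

R_B = 5.21 kN

Take the reaction at B as the redundant and release it; the primary structure is a cantilever fixed at A.
Deflection at B on the released cantilever, summing each load's contribution:
  point load 76.5 at a = 1.75: Pa²(3L − a)/(6EI) = 751.7/EI
Tip deflection under a unit load at B: L³/(3EI) = 114.3/EI.
With EI = 52000 kN·m²: δ_0 = 0.014455 m and δ_{BB} = 0.002199 m/kN.
Compatibility — the beam at B must follow the support down by 0.003 m: δ_0 − R_B·δ_{BB} = 0.003, so R_B = (0.014455 − 0.003)/0.002199 = 5.21 kN.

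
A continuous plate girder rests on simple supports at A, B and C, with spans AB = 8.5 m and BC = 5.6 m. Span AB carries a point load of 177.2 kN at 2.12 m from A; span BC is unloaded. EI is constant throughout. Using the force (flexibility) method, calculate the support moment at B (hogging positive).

M_B = 106.2 kN·m

Insert a hinge at B; M_B is the redundant, and each span becomes simply supported.
Discontinuity in slope at B on the released structure — sum the simple-span end rotations:
  span AB: point load 177.2 at a = 2.12: Pab(L + a)/(6LEI) = 499.1/EI
  relative rotation θ_0 = (499.1 + 0)/EI = 499.1/EI
A unit hogging moment at B produces rotation L₁/(3EI) + L₂/(3EI) = 4.7/EI.
Compatibility: M_B·(L₁+L₂)/(3EI) = θ_0, giving M_B = 106.2 kN·m (hogging).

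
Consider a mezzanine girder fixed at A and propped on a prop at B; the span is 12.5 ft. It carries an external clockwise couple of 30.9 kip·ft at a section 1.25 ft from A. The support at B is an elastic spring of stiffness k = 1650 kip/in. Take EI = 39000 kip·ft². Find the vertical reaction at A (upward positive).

R_A = -0.7024 kip

Release the roller at B. Primary structure: cantilever fixed at A.
Free-end deflection of the primary structure under the applied loading (downward +):
  clockwise couple 30.9 at a = 1.25: M₀a(2L − a)/(2EI) = 458.7/EI
Flexibility coefficient — unit upward force at B: δ_{BB} = L³/(3EI) = 651/EI.
With EI = 39000 kip·ft²: δ_0 = 0.011761 ft and δ_{BB} = 0.016693 ft/kip.
Compatibility — the spring shortens by R_B/k under the reaction it provides: δ_0 − R_B·δ_{BB} = R_B/k. With 1/k = 1/(1650×12) ft/kip = 0.000051 ft/kip, R_B = δ_0 / (δ_{BB} + 1/k) = 0.011761 / (0.016693 + 0.000051) = 0.7024 kip.
Vertical equilibrium: R_A = ΣP − R_B = 0 − 0.7024 = -0.7024 kip.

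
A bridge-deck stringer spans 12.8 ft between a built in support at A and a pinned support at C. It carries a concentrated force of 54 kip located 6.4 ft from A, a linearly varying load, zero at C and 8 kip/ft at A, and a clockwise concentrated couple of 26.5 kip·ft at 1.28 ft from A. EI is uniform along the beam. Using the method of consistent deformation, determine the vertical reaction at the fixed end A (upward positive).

Take the reaction at C as the redundant and release it; the primary structure is a cantilever fixed at A.
Free-end deflection of the primary structure under the applied loading (downward +):
  point load 54 at a = 6.4: Pa²(3L − a)/(6EI) = 11796/EI
  triangular load, peak 8 at the fixed end: w₀L⁴/(30EI) = 7158/EI
  clockwise couple 26.5 at a = 1.28: M₀a(2L − a)/(2EI) = 412.5/EI
  δ_0 = 19367/EI
Tip deflection under a unit load at C: L³/(3EI) = 699.1/EI.
Compatibility at C: δ_0 − R_C·δ_{CC} = 0, so R_C = 19367/699.1 = 27.71 kip.
Vertical equilibrium: R_A = ΣP − R_C = 105.2 − 27.71 = 77.49 kip.

R_A = 77.49 kip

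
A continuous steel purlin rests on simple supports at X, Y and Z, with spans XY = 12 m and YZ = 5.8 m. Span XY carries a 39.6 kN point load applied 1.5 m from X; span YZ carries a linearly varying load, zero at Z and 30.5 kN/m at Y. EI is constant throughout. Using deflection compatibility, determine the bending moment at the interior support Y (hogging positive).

Insert a hinge at Y; M_Y is the redundant, and each span becomes simply supported.
End slopes at the hinge Y, treating each span as simply supported:
  span XY: point load 39.6 at a = 1.5: Pab(L + a)/(6LEI) = 116.9/EI
  span YZ: triangular load, peak 30.5: w₀L³/(45EI) = 132.2/EI
  relative rotation θ_0 = (116.9 + 132.2)/EI = 249.2/EI
A unit hogging moment at Y produces rotation L₁/(3EI) + L₂/(3EI) = 5.933/EI.
Compatibility: M_Y·(L₁+L₂)/(3EI) = θ_0, giving M_Y = 42 kN·m (hogging).

M_Y = 42 kN·m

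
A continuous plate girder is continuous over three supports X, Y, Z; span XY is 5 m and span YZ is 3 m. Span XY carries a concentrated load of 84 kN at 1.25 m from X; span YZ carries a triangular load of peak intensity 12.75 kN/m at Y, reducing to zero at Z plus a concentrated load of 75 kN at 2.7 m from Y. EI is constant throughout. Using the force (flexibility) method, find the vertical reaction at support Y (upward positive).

Insert a hinge at Y; M_Y is the redundant, and each span becomes simply supported.
Discontinuity in slope at Y on the released structure — sum the simple-span end rotations:
  span XY: point load 84 at a = 1.25: Pab(L + a)/(6LEI) = 82.03/EI
  span YZ: triangular load, peak 12.75: w₀L³/(45EI) = 7.65/EI
  span YZ: point load 75 at a = 2.7: Pab(L + b)/(6LEI) = 11.14/EI
  relative rotation θ_0 = (82.03 + 18.79)/EI = 100.8/EI
A unit hogging moment at Y produces rotation L₁/(3EI) + L₂/(3EI) = 2.667/EI.
Slope continuity at Y: θ_0 = M_Y·2.667/EI, so M_Y = 100.8/2.667 = 37.81 kN·m (hogging).
Span XY, ΣM about X with M_Y applied at Y: R_Y^{XY}·5 = 105 + 37.81, so R_Y^{XY} = 28.56 kN and R_X = 84 − 28.56 = 55.44 kN.
Span YZ, ΣM about Z: R_Y^{YZ}·3 = 60.75 + 37.81, so R_Y^{YZ} = 32.85 kN and R_Z = 94.12 − 32.85 = 61.27 kN.
R_Y = 28.56 + 32.85 = 61.41 kN.

R_Y = 61.41 kN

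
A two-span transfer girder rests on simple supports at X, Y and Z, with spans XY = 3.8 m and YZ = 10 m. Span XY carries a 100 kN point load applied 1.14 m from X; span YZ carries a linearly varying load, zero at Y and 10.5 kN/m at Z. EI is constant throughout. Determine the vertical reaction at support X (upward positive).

Insert a hinge at Y; M_Y is the redundant, and each span becomes simply supported.
End slopes at the hinge Y, treating each span as simply supported:
  span XY: point load 100 at a = 1.14: Pab(L + a)/(6LEI) = 65.7/EI
  span YZ: triangular load, peak 10.5: 7w₀L³/(360EI) = 204.2/EI
  relative rotation θ_0 = (65.7 + 204.2)/EI = 269.9/EI
A unit hogging moment at Y produces rotation L₁/(3EI) + L₂/(3EI) = 4.6/EI.
Compatibility: M_Y·(L₁+L₂)/(3EI) = θ_0, giving M_Y = 58.67 kN·m (hogging).
Span XY, ΣM about X with M_Y applied at Y: R_Y^{XY}·3.8 = 114 + 58.67, so R_Y^{XY} = 45.44 kN and R_X = 100 − 45.44 = 54.56 kN.

R_X = 54.56 kN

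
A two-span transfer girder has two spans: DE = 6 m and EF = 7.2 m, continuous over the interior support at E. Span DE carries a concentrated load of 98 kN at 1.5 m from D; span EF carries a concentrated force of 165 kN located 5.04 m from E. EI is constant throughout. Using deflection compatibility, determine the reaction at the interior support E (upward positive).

Release continuity at E by inserting a hinge; the redundant is the internal moment M_E. The primary structure is two simply-supported spans DE and EF.
Discontinuity in slope at E on the released structure — sum the simple-span end rotations:
  span DE: point load 98 at a = 1.5: Pab(L + a)/(6LEI) = 137.8/EI
  span EF: point load 165 at a = 5.04: Pab(L + b)/(6LEI) = 389.2/EI
  relative rotation θ_0 = (137.8 + 389.2)/EI = 527/EI
A unit hogging moment at E produces rotation L₁/(3EI) + L₂/(3EI) = 4.4/EI.
Slope continuity at E: θ_0 = M_E·4.4/EI, so M_E = 527/4.4 = 119.8 kN·m (hogging).
Span DE, ΣM about D with M_E applied at E: R_E^{DE}·6 = 147 + 119.8, so R_E^{DE} = 44.46 kN and R_D = 98 − 44.46 = 53.54 kN.
Span EF, ΣM about F: R_E^{EF}·7.2 = 356.4 + 119.8, so R_E^{EF} = 66.14 kN and R_F = 165 − 66.14 = 98.86 kN.
R_E = 44.46 + 66.14 = 110.6 kN.

R_E = 110.6 kN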